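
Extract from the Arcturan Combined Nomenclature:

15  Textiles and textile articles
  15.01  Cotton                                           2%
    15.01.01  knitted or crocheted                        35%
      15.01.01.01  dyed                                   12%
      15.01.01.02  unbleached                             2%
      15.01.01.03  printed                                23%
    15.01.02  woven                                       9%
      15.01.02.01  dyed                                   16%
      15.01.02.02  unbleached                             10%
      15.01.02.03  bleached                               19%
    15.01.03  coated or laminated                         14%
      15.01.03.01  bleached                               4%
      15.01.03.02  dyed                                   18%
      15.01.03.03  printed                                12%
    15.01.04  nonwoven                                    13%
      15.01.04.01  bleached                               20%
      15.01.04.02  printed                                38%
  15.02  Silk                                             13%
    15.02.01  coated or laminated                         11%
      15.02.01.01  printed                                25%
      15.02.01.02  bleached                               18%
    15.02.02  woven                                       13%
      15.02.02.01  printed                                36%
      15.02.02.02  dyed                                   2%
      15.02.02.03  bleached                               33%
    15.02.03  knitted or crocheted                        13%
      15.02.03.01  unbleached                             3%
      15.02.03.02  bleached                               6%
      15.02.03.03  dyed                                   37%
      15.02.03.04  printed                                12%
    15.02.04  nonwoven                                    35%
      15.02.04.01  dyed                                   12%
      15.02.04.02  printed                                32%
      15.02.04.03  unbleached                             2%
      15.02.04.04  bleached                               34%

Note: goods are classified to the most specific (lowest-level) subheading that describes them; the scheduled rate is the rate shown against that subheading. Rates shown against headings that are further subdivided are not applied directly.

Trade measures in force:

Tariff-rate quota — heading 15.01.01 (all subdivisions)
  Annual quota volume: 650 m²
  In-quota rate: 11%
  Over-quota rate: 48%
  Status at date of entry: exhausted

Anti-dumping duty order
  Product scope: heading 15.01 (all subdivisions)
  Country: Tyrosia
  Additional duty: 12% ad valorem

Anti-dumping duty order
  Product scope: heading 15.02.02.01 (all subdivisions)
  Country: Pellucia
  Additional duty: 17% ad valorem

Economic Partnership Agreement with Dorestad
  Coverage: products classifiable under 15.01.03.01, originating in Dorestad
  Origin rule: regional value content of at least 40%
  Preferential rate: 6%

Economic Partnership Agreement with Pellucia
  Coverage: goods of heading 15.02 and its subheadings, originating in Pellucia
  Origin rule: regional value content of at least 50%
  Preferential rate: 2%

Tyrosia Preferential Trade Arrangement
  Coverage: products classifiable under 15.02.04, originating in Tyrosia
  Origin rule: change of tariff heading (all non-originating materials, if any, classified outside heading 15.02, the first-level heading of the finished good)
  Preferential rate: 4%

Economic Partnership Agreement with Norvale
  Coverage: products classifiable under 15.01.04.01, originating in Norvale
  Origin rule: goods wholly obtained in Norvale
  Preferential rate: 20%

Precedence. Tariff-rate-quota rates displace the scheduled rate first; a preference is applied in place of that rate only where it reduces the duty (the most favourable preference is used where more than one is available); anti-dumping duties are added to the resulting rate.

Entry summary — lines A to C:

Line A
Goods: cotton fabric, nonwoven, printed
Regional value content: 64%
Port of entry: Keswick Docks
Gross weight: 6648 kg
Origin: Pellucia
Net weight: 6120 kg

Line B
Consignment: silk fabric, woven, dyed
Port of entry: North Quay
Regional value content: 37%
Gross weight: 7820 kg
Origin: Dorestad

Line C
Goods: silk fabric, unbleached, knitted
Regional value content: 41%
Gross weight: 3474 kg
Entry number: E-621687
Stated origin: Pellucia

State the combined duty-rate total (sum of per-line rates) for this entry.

Line A: cotton → 15.01; nonwoven → 15.01.04; printed → 15.01.04.02. Scheduled 38%. Pellucia agreement on 15.02: 15.01.04.02 not covered. → 38%.
Line B: silk → 15.02; woven → 15.02.02; dyed → 15.02.02.02. Scheduled 2%. Dorestad agreement on 15.01.03.01: 15.02.02.02 not covered. → 2%.
Line C: silk → 15.02; knitted → 15.02.03; unbleached → 15.02.03.01. Scheduled 3%. Pellucia agreement on 15.02: RVC < 50%. → 3%.
Sum: 38% + 2% + 3% = 43%.

43%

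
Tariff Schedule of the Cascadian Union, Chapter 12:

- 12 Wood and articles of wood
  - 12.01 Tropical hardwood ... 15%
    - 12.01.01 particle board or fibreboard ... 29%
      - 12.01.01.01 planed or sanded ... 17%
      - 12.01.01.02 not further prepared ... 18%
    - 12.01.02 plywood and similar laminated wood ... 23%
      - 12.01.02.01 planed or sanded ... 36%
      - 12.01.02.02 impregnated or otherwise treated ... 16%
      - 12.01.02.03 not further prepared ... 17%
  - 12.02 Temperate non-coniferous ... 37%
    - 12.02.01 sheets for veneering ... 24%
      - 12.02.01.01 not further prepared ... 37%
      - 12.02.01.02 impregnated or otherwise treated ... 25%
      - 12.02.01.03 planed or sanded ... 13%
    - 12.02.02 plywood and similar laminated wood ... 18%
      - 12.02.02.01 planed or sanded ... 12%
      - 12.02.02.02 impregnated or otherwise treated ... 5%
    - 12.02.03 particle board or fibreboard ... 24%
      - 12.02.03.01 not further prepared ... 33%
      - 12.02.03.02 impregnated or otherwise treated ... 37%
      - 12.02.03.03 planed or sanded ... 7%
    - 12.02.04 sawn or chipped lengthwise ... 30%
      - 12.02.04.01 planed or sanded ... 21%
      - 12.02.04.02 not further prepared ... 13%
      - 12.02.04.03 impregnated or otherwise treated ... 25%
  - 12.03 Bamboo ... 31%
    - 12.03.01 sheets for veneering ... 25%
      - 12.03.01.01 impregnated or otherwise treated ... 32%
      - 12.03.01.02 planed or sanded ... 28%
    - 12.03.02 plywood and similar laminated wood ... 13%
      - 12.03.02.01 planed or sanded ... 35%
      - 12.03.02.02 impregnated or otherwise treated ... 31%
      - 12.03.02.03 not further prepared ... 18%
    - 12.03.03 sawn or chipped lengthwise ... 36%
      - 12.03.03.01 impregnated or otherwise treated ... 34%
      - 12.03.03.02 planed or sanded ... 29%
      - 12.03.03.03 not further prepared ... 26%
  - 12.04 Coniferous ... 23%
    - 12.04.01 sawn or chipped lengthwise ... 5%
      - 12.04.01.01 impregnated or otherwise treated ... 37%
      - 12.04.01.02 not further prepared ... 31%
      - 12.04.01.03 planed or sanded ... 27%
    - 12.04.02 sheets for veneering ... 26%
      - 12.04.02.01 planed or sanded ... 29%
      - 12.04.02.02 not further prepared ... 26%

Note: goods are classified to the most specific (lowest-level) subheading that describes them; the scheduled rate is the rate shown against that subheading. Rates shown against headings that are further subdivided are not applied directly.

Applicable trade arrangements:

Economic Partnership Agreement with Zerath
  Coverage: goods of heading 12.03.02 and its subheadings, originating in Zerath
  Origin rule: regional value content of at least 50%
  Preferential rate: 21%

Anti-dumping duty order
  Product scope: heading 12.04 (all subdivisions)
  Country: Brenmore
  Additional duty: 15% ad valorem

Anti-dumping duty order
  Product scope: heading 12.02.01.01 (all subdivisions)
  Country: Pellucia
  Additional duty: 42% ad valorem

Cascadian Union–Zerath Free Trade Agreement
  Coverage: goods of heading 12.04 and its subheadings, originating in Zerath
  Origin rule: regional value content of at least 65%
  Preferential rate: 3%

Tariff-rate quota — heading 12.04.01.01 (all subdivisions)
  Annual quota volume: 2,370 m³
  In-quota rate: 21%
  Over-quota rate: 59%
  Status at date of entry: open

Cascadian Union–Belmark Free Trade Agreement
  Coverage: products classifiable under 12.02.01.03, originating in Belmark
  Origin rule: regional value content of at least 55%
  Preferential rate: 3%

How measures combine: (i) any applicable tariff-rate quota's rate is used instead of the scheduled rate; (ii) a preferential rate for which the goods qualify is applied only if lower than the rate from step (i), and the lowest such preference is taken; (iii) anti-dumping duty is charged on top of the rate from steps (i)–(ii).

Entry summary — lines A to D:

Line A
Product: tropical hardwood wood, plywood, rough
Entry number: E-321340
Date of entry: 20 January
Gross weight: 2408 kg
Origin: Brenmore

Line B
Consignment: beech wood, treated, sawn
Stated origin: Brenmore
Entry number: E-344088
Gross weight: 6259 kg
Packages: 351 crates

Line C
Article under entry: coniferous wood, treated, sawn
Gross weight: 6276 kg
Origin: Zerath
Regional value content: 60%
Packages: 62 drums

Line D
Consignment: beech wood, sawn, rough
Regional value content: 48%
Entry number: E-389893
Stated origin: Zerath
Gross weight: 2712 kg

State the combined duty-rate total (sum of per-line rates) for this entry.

Line A: tropical hardwood → 12.01; plywood → 12.01.02; rough → 12.01.02.03. Scheduled 17%. No special measure applies. → 17%.
Line B: beech → 12.02; sawn → 12.02.04; treated → 12.02.04.03. Scheduled 25%. No special measure applies. → 25%.
Line C: coniferous → 12.04; sawn → 12.04.01; treated → 12.04.01.01. Scheduled 37%. quota on 12.04.01.01 open → in-quota 21%; Zerath agreement on 12.03.02: 12.04.01.01 not covered; Zerath agreement on 12.04: RVC < 65%. → 21%.
Line D: beech → 12.02; sawn → 12.02.04; rough → 12.02.04.02. Scheduled 13%. Zerath agreement on 12.03.02: 12.02.04.02 not covered; Zerath agreement on 12.04: 12.02.04.02 not covered. → 13%.
Sum: 17% + 25% + 21% + 13% = 76%.

76%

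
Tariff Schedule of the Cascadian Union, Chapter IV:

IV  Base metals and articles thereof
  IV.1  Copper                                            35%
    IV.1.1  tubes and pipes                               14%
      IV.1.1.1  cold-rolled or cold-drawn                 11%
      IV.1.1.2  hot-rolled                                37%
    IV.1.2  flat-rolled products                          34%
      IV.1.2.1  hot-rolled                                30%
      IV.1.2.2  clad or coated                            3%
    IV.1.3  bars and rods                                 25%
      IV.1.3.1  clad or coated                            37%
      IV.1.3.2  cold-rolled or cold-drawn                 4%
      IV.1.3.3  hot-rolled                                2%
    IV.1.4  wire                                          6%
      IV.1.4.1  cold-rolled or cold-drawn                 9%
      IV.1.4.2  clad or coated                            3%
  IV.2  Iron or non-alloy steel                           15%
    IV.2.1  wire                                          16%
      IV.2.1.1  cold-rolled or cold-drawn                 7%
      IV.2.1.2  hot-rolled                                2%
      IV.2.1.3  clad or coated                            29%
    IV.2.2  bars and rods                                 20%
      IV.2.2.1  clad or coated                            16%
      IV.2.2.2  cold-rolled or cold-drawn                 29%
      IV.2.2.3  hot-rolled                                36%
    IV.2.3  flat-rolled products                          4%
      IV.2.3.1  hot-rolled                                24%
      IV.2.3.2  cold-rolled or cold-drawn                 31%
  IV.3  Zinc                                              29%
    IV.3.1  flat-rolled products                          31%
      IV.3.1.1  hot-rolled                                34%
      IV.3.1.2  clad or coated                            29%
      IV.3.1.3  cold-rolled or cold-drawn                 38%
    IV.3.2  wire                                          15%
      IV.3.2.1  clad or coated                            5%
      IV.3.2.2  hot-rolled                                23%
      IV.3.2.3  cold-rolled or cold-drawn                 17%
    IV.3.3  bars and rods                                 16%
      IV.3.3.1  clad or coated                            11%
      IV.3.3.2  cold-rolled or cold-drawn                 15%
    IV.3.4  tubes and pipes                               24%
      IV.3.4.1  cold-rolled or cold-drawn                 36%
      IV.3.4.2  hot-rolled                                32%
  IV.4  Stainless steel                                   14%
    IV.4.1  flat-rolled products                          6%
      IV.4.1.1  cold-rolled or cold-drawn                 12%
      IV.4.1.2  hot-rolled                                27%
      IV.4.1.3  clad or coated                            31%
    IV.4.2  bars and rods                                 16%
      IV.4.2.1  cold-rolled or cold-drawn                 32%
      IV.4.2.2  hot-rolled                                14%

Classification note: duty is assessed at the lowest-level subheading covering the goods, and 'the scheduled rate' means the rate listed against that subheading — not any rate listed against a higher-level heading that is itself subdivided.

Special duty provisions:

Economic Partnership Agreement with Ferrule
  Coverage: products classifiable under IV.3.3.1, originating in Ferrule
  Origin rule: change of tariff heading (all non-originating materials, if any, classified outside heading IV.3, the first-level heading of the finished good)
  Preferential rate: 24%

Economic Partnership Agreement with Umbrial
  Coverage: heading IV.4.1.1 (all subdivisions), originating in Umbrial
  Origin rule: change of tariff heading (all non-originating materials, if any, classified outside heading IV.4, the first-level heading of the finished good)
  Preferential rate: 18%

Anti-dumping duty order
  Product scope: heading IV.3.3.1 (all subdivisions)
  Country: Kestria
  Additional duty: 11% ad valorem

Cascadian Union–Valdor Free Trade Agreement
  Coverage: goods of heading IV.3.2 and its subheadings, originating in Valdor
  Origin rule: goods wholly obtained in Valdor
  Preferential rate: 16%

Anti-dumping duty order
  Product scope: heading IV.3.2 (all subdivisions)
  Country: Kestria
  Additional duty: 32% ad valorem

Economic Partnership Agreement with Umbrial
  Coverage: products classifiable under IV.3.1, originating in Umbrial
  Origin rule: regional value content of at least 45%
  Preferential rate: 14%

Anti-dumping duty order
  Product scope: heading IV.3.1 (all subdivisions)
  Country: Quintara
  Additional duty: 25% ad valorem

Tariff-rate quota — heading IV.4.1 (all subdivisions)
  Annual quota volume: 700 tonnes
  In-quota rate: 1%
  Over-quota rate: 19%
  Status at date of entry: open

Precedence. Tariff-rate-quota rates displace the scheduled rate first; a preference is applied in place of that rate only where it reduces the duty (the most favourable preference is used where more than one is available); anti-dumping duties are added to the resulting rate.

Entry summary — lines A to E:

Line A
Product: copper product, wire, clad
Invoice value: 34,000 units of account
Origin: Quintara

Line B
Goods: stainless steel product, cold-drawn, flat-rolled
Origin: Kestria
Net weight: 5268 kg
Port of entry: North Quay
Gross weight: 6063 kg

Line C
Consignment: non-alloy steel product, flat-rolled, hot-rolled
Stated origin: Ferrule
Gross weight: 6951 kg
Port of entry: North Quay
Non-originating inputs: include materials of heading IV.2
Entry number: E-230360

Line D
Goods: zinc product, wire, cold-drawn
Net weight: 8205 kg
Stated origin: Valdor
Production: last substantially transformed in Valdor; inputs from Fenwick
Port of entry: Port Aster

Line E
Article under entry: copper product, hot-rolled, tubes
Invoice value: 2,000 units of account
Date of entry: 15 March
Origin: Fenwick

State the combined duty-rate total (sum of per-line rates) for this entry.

Line A: copper → IV.1; wire → IV.1.4; clad → IV.1.4.2. Scheduled 3%. No special measure applies. → 3%.
Line B: stainless steel → IV.4; flat-rolled → IV.4.1; cold-drawn → IV.4.1.1. Scheduled 12%. quota on IV.4.1 open → in-quota 1%. → 1%.
Line C: non-alloy steel → IV.2; flat-rolled → IV.2.3; hot-rolled → IV.2.3.1. Scheduled 24%. Ferrule agreement on IV.3.3.1: IV.2.3.1 not covered. → 24%.
Line D: zinc → IV.3; wire → IV.3.2; cold-drawn → IV.3.2.3. Scheduled 17%. Valdor agreement on IV.3.2: not wholly obtained. → 17%.
Line E: copper → IV.1; tubes → IV.1.1; hot-rolled → IV.1.1.2. Scheduled 37%. No special measure applies. → 37%.
Sum: 3% + 1% + 24% + 17% + 37% = 82%.

82%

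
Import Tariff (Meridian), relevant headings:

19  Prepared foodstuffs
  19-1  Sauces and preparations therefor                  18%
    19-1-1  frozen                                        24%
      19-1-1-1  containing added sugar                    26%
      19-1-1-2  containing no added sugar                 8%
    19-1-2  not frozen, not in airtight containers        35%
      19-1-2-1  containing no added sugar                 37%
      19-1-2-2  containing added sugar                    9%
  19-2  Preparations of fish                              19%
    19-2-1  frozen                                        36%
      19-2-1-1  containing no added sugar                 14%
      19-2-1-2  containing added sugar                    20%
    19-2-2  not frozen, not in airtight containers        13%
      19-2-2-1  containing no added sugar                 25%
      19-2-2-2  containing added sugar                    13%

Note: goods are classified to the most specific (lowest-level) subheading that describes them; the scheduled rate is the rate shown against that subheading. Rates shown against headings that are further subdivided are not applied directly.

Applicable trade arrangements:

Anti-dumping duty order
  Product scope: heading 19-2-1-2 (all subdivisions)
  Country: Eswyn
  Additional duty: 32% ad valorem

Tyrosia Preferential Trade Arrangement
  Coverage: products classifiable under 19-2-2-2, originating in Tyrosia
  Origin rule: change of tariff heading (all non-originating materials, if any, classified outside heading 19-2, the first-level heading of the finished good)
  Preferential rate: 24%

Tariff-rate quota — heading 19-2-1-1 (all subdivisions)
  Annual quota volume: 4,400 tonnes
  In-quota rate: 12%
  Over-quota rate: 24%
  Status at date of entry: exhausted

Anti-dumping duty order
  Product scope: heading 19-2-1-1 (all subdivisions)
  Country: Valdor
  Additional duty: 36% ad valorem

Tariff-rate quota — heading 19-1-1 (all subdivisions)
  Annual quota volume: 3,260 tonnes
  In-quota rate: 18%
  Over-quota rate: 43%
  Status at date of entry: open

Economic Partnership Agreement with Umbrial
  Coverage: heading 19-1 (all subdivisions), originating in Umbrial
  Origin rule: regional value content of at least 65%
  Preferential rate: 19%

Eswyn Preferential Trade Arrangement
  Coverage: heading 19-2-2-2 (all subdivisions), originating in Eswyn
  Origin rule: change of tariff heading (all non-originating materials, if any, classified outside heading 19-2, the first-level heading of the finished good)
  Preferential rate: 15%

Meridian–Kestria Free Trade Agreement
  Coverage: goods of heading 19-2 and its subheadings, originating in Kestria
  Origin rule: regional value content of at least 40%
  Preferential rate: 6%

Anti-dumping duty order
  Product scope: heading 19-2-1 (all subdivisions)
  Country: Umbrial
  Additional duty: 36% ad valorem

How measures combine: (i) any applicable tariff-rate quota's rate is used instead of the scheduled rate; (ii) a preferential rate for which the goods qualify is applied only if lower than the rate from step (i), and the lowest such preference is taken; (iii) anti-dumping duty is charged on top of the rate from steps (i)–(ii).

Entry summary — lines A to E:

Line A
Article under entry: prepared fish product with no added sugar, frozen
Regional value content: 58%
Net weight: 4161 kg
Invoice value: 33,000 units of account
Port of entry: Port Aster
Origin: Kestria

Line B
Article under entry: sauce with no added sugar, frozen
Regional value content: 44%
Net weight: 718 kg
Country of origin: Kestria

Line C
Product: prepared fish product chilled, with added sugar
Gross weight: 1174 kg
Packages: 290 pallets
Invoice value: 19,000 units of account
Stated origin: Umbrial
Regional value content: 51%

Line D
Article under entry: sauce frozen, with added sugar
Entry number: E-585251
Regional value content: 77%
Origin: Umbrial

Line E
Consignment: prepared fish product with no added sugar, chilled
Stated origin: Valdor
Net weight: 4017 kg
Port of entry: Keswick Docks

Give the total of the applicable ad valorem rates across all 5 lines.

Line A: prepared fish product → 19-2; frozen → 19-2-1; with no added sugar → 19-2-1-1. Scheduled 14%. quota on 19-2-1-1 exhausted → over-quota 24%; Kestria agreement on 19-2: RVC ≥ 40% → 6% available; preferential 6%. → 6%.
Line B: sauce → 19-1; frozen → 19-1-1; with no added sugar → 19-1-1-2. Scheduled 8%. quota on 19-1-1 open → in-quota 18%; Kestria agreement on 19-2: 19-1-1-2 not covered. → 18%.
Line C: prepared fish product → 19-2; chilled → 19-2-2; with added sugar → 19-2-2-2. Scheduled 13%. Umbrial agreement on 19-1: 19-2-2-2 not covered. → 13%.
Line D: sauce → 19-1; frozen → 19-1-1; with added sugar → 19-1-1-1. Scheduled 26%. quota on 19-1-1 open → in-quota 18%; Umbrial agreement on 19-1: RVC ≥ 65% → 19% available; preference 19% not lower than 18% → no reduction. → 18%.
Line E: prepared fish product → 19-2; chilled → 19-2-2; with no added sugar → 19-2-2-1. Scheduled 25%. No special measure applies. → 25%.
Sum: 6% + 18% + 13% + 18% + 25% = 80%.

80%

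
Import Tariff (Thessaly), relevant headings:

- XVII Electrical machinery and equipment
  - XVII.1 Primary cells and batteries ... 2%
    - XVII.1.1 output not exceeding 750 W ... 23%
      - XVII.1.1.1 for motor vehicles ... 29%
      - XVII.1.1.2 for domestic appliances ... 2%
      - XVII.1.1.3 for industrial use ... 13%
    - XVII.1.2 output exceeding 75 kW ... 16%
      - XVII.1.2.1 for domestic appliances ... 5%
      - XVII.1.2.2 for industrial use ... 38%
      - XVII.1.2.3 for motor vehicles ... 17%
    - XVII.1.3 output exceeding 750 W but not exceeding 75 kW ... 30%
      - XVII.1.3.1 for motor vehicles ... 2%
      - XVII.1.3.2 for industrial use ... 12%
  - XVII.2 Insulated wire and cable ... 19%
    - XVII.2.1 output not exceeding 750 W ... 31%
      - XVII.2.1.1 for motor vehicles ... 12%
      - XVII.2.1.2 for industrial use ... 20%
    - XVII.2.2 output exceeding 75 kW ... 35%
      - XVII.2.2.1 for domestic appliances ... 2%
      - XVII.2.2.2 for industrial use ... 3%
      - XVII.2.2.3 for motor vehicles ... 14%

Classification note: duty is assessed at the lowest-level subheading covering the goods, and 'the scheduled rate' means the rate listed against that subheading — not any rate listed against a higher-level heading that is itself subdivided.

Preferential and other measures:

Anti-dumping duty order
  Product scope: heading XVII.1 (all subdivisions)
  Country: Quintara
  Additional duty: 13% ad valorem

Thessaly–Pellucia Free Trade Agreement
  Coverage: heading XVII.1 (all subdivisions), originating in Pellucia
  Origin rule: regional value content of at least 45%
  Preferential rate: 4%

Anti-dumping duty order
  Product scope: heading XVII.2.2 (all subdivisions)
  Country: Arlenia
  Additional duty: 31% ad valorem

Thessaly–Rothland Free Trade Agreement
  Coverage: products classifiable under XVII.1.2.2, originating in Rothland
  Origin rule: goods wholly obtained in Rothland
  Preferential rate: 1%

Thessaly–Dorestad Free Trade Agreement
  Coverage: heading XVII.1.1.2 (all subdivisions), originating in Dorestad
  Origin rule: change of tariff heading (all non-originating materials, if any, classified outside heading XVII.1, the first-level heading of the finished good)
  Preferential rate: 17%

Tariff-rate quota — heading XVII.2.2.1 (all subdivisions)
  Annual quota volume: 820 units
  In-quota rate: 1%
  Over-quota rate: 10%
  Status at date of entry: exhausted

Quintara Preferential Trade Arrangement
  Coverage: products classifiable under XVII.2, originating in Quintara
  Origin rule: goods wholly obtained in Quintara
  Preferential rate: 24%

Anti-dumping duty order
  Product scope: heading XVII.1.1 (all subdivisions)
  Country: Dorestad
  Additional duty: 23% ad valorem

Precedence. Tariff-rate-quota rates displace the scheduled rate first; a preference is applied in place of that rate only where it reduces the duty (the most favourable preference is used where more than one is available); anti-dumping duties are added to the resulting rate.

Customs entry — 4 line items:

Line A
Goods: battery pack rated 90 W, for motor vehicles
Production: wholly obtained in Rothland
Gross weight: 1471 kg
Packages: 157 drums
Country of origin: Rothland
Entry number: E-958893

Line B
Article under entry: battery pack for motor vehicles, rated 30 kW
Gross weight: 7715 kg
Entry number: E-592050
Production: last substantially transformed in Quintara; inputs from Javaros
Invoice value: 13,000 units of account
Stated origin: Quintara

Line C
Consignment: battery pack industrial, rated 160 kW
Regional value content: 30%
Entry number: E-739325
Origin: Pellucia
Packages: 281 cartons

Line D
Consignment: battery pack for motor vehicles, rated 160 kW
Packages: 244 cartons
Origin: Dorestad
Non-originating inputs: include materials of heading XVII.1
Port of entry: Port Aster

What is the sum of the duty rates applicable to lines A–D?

Line A: battery pack → XVII.1; rated 90 W → XVII.1.1; for motor vehicles → XVII.1.1.1. Scheduled 29%. Rothland agreement on XVII.1.2.2: XVII.1.1.1 not covered. → 29%.
Line B: battery pack → XVII.1; rated 30 kW → XVII.1.3; for motor vehicles → XVII.1.3.1. Scheduled 2%. Quintara agreement on XVII.2: XVII.1.3.1 not covered; anti-dumping (Quintara, XVII.1): +13%; total 2% + 13% = 15%. → 15%.
Line C: battery pack → XVII.1; rated 160 kW → XVII.1.2; industrial → XVII.1.2.2. Scheduled 38%. Pellucia agreement on XVII.1: RVC < 45%. → 38%.
Line D: battery pack → XVII.1; rated 160 kW → XVII.1.2; for motor vehicles → XVII.1.2.3. Scheduled 17%. Dorestad agreement on XVII.1.1.2: XVII.1.2.3 not covered. → 17%.
Sum: 29% + 15% + 38% + 17% = 99%.

99%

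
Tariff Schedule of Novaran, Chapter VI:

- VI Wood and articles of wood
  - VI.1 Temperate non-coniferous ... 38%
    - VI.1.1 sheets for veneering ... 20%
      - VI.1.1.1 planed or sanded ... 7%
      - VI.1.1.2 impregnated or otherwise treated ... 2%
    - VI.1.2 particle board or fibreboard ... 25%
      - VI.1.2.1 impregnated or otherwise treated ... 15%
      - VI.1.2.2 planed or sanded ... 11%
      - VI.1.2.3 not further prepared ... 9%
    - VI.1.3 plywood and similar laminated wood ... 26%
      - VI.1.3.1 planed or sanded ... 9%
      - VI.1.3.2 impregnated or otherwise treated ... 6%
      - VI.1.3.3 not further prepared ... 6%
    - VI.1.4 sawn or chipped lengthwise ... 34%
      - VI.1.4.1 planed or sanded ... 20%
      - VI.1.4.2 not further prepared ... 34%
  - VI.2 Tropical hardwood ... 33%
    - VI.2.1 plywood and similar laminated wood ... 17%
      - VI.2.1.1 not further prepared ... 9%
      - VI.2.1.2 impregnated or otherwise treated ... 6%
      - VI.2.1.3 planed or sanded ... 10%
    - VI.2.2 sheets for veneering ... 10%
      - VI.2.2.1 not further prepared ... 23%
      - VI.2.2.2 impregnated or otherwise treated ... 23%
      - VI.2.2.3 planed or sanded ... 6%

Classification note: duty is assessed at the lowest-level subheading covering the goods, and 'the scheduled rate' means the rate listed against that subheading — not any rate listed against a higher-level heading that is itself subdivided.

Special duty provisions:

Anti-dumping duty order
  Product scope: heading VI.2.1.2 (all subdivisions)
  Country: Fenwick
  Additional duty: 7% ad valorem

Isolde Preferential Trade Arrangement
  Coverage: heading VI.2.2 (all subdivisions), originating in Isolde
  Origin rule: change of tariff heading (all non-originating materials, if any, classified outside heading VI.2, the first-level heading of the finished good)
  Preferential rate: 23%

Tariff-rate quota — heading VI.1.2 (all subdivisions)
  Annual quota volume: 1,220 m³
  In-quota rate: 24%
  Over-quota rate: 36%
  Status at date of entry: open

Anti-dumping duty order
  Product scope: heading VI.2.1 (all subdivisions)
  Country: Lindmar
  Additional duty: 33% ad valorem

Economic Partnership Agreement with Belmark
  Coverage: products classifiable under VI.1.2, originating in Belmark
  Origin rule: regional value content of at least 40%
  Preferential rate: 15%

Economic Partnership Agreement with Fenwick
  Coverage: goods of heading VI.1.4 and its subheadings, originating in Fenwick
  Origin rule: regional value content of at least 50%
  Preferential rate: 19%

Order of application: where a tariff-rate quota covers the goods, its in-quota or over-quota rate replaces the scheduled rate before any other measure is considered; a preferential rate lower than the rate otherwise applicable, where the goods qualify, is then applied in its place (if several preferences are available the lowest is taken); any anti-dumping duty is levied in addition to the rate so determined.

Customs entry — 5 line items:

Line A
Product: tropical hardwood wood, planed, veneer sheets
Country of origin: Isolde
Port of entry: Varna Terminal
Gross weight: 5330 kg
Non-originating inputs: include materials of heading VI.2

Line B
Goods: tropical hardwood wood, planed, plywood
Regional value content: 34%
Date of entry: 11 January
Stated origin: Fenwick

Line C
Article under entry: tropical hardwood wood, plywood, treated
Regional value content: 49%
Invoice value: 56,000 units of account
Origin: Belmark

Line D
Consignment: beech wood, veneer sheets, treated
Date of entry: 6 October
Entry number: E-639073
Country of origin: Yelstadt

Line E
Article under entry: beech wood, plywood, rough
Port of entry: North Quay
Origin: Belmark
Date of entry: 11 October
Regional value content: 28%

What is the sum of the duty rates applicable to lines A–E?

30%

Line A: tropical hardwood → VI.2; veneer sheets → VI.2.2; planed → VI.2.2.3. Scheduled 6%. Isolde agreement on VI.2.2: CTH not met. → 6%.
Line B: tropical hardwood → VI.2; plywood → VI.2.1; planed → VI.2.1.3. Scheduled 10%. Fenwick agreement on VI.1.4: VI.2.1.3 not covered. → 10%.
Line C: tropical hardwood → VI.2; plywood → VI.2.1; treated → VI.2.1.2. Scheduled 6%. Belmark agreement on VI.1.2: VI.2.1.2 not covered. → 6%.
Line D: beech → VI.1; veneer sheets → VI.1.1; treated → VI.1.1.2. Scheduled 2%. No special measure applies. → 2%.
Line E: beech → VI.1; plywood → VI.1.3; rough → VI.1.3.3. Scheduled 6%. Belmark agreement on VI.1.2: VI.1.3.3 not covered. → 6%.
Sum: 6% + 10% + 6% + 2% + 6% = 30%.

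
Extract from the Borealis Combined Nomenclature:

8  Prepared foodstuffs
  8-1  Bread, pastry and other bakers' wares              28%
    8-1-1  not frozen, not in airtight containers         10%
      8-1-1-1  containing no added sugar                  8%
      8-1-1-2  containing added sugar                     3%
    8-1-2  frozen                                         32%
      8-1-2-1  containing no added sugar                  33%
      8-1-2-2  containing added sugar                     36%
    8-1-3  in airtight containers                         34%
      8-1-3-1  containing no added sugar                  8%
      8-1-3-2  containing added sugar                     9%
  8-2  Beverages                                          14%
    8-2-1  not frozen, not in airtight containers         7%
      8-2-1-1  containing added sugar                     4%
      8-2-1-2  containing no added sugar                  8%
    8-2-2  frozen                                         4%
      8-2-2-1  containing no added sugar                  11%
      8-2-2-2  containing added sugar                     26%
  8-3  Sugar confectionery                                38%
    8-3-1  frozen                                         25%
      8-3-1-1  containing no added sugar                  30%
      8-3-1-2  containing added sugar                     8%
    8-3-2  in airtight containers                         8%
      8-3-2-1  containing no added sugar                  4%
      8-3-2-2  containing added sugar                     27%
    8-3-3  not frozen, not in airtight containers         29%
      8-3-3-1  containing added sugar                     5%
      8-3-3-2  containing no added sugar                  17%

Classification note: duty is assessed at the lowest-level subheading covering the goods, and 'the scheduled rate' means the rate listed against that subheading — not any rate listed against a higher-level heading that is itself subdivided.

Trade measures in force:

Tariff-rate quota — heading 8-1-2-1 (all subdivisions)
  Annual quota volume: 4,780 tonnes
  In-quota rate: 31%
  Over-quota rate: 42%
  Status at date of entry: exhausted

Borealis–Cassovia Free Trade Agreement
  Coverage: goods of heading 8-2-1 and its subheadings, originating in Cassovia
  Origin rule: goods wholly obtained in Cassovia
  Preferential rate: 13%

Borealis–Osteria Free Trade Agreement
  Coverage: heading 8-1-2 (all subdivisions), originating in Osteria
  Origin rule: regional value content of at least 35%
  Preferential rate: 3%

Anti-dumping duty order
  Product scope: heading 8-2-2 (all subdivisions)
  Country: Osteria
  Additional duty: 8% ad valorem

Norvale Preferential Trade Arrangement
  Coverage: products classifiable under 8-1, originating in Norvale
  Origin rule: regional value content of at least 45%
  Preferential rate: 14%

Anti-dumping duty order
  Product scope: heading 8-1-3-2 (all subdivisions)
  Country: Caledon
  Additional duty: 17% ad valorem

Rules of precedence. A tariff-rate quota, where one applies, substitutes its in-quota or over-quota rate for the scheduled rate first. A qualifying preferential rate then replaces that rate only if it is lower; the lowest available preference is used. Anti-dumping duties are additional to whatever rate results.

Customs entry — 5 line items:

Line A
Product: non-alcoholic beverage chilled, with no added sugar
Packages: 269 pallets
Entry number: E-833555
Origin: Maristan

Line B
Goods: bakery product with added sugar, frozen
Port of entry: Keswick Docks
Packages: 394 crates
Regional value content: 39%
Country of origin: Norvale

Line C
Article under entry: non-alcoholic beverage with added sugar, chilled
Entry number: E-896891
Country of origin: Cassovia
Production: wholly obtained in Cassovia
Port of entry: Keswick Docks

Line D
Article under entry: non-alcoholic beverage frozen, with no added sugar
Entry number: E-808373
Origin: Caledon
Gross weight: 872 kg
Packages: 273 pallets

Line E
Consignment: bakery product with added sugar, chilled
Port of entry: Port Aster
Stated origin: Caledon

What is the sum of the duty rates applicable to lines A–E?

62%

Line A: non-alcoholic beverage → 8-2; chilled → 8-2-1; with no added sugar → 8-2-1-2. Scheduled 8%. No special measure applies. → 8%.
Line B: bakery product → 8-1; frozen → 8-1-2; with added sugar → 8-1-2-2. Scheduled 36%. Norvale agreement on 8-1: RVC < 45%. → 36%.
Line C: non-alcoholic beverage → 8-2; chilled → 8-2-1; with added sugar → 8-2-1-1. Scheduled 4%. Cassovia agreement on 8-2-1: wholly obtained → 13% available; preference 13% not lower than 4% → no reduction. → 4%.
Line D: non-alcoholic beverage → 8-2; frozen → 8-2-2; with no added sugar → 8-2-2-1. Scheduled 11%. No special measure applies. → 11%.
Line E: bakery product → 8-1; chilled → 8-1-1; with added sugar → 8-1-1-2. Scheduled 3%. No special measure applies. → 3%.
Sum: 8% + 36% + 4% + 11% + 3% = 62%.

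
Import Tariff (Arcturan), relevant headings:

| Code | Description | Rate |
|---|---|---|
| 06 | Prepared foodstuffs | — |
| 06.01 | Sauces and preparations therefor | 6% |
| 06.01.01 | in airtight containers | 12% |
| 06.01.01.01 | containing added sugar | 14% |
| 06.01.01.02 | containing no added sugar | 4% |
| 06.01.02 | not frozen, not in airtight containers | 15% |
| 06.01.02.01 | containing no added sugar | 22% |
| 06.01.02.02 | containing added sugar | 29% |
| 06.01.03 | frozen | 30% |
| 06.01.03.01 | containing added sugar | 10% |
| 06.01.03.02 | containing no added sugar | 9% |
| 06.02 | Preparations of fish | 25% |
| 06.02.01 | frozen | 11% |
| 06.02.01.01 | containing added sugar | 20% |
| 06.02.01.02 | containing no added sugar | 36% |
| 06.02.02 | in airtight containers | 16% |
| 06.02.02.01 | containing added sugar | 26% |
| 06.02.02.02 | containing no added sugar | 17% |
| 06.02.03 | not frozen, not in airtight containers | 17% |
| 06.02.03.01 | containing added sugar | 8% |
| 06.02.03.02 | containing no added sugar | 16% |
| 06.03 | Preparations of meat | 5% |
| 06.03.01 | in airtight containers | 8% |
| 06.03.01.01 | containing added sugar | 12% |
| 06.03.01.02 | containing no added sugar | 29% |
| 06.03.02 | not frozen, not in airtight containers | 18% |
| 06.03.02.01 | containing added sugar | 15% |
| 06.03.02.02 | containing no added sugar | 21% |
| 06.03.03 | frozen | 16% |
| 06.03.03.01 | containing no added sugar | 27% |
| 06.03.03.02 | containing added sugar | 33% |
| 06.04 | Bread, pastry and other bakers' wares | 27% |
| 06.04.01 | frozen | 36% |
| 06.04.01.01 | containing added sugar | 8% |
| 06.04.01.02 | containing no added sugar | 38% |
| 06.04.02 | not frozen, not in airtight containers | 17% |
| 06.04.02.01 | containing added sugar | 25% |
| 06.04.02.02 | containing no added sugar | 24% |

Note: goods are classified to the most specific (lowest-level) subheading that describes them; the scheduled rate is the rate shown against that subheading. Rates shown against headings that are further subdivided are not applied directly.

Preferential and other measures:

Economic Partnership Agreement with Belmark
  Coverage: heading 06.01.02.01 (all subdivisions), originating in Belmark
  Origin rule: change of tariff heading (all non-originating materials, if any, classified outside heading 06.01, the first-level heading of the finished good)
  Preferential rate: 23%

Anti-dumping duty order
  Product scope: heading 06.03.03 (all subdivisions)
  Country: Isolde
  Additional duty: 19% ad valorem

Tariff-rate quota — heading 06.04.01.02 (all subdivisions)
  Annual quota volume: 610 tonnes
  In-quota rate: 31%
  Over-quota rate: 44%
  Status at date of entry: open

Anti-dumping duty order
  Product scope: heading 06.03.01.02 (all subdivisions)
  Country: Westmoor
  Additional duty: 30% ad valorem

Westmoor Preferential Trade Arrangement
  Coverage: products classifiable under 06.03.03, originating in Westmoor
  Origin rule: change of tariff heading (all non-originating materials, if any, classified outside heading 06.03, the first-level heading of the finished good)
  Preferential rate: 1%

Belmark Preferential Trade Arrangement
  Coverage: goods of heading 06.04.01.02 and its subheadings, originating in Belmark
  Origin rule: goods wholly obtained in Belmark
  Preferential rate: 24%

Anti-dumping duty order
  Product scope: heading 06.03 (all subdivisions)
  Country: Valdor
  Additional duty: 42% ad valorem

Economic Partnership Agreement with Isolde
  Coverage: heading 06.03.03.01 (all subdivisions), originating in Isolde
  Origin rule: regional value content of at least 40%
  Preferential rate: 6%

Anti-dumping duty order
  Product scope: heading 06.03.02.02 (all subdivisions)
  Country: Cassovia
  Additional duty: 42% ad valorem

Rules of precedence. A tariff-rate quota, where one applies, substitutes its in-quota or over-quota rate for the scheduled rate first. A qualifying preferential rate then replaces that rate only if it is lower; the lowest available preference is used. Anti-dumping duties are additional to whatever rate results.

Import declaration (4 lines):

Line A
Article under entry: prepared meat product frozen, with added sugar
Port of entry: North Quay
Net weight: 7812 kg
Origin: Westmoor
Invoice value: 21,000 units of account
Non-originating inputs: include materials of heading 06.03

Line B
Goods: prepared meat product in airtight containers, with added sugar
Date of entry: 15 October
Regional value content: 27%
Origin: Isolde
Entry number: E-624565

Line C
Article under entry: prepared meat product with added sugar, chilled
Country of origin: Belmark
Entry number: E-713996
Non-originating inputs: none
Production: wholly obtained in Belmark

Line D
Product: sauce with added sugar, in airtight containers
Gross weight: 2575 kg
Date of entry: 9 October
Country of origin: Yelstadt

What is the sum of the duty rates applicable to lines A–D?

Line A: prepared meat product → 06.03; frozen → 06.03.03; with added sugar → 06.03.03.02. Scheduled 33%. Westmoor agreement on 06.03.03: CTH not met. → 33%.
Line B: prepared meat product → 06.03; in airtight containers → 06.03.01; with added sugar → 06.03.01.01. Scheduled 12%. Isolde agreement on 06.03.03.01: 06.03.01.01 not covered. → 12%.
Line C: prepared meat product → 06.03; chilled → 06.03.02; with added sugar → 06.03.02.01. Scheduled 15%. Belmark agreement on 06.01.02.01: 06.03.02.01 not covered; Belmark agreement on 06.04.01.02: 06.03.02.01 not covered. → 15%.
Line D: sauce → 06.01; in airtight containers → 06.01.01; with added sugar → 06.01.01.01. Scheduled 14%. No special measure applies. → 14%.
Sum: 33% + 12% + 15% + 14% = 74%.

74%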